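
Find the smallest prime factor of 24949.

61

24949 is odd.
Digit sum 28, not divisible by 3.
Ends in 9: not divisible by 5.
7: 24949 = 7·3564 + 1
11: 24949 = 11·2268 + 1
13: 24949 = 13·1919 + 2
17: 24949 = 17·1467 + 10
19: 24949 = 19·1313 + 2
23: 24949 = 23·1084 + 17
29: 24949 = 29·860 + 9
31: 24949 = 31·804 + 25
37: 24949 = 37·674 + 11
41: 24949 = 41·608 + 21
43: 24949 = 43·580 + 9
47: 24949 = 47·530 + 39
53: 24949 = 53·470 + 39
59: 24949 = 59·422 + 51
61: 24949 = 61·409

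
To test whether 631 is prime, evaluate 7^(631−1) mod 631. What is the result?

1

7^1 ≡ 7 (mod 631)
7^2 ≡ 7^2 = 49 ≡ 49 (mod 631)
7^4 ≡ 49^2 = 2401 ≡ 508 (mod 631)
7^8 ≡ 508^2 = 258064 ≡ 616 (mod 631)
7^16 ≡ 616^2 = 379456 ≡ 225 (mod 631)
7^32 ≡ 225^2 = 50625 ≡ 145 (mod 631)
7^64 ≡ 145^2 = 21025 ≡ 202 (mod 631)
7^128 ≡ 202^2 = 40804 ≡ 420 (mod 631)
7^256 ≡ 420^2 = 176400 ≡ 351 (mod 631)
7^512 ≡ 351^2 = 123201 ≡ 156 (mod 631)
630 = 512 + 64 + 32 + 16 + 4 + 2 in binary powers of 2.
So 7^630 ≡ 156 · 202 · 145 · 225 · 508 · 49 ≡ 1 (mod 631).
Since the result is 1, base 7 gives no evidence that 631 is composite.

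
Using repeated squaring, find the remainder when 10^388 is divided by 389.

1

10^1 ≡ 10 (mod 389)
10^2 ≡ 10^2 = 100 ≡ 100 (mod 389)
10^4 ≡ 100^2 = 10000 ≡ 275 (mod 389)
10^8 ≡ 275^2 = 75625 ≡ 159 (mod 389)
10^16 ≡ 159^2 = 25281 ≡ 385 (mod 389)
10^32 ≡ 385^2 = 148225 ≡ 16 (mod 389)
10^64 ≡ 16^2 = 256 ≡ 256 (mod 389)
10^128 ≡ 256^2 = 65536 ≡ 184 (mod 389)
10^256 ≡ 184^2 = 33856 ≡ 13 (mod 389)
388 = 256 + 128 + 4 in binary powers of 2.
So 10^388 ≡ 13 · 184 · 275 ≡ 1 (mod 389).
Since the result is 1, base 10 gives no evidence that 389 is composite.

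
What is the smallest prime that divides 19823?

43

19823 is odd.
Digit sum 23, not divisible by 3.
Ends in 3: not divisible by 5.
7: 19823 = 7·2831 + 6
11: 19823 = 11·1802 + 1
13: 19823 = 13·1524 + 11
17: 19823 = 17·1166 + 1
19: 19823 = 19·1043 + 6
23: 19823 = 23·861 + 20
29: 19823 = 29·683 + 16
31: 19823 = 31·639 + 14
37: 19823 = 37·535 + 28
41: 19823 = 41·483 + 20
43: 19823 = 43·461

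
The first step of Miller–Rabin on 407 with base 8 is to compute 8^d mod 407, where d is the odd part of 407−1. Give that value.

407 − 1 = 406 = 2^1 · 203, so d = 203.
8^1 ≡ 8 (mod 407)
8^2 ≡ 8^2 = 64 ≡ 64 (mod 407)
8^4 ≡ 64^2 = 4096 ≡ 26 (mod 407)
8^8 ≡ 26^2 = 676 ≡ 269 (mod 407)
8^16 ≡ 269^2 = 72361 ≡ 322 (mod 407)
8^32 ≡ 322^2 = 103684 ≡ 306 (mod 407)
8^64 ≡ 306^2 = 93636 ≡ 26 (mod 407)
8^128 ≡ 26^2 = 676 ≡ 269 (mod 407)
203 = 128 + 64 + 8 + 2 + 1 in binary powers of 2.
So 8^203 ≡ 269 · 26 · 269 · 64 · 8 ≡ 347 (mod 407).
Squaring chain: 347; never reaches −1, so base 8 is a Miller–Rabin witness that 407 is composite.

347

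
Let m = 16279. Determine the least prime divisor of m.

73

16279 is odd.
Digit sum 25, not divisible by 3.
Ends in 9: not divisible by 5.
7: 16279 = 7·2325 + 4
11: 16279 = 11·1479 + 10
13: 16279 = 13·1252 + 3
17: 16279 = 17·957 + 10
19: 16279 = 19·856 + 15
23: 16279 = 23·707 + 18
29: 16279 = 29·561 + 10
31: 16279 = 31·525 + 4
37: 16279 = 37·439 + 36
41: 16279 = 41·397 + 2
43: 16279 = 43·378 + 25
47: 16279 = 47·346 + 17
53: 16279 = 53·307 + 8
59: 16279 = 59·275 + 54
61: 16279 = 61·266 + 53
67: 16279 = 67·242 + 65
71: 16279 = 71·229 + 20
73: 16279 = 73·223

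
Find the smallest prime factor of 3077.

3077 is odd.
Digit sum 17, not divisible by 3.
Ends in 7: not divisible by 5.
7: 3077 = 7·439 + 4
11: 3077 = 11·279 + 8
13: 3077 = 13·236 + 9
17: 3077 = 17·181

17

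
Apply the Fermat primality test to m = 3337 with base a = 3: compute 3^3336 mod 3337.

144

3^1 ≡ 3 (mod 3337)
3^2 ≡ 3^2 = 9 ≡ 9 (mod 3337)
3^4 ≡ 9^2 = 81 ≡ 81 (mod 3337)
3^8 ≡ 81^2 = 6561 ≡ 3224 (mod 3337)
3^16 ≡ 3224^2 = 10394176 ≡ 2758 (mod 3337)
3^32 ≡ 2758^2 = 7606564 ≡ 1541 (mod 3337)
3^64 ≡ 1541^2 = 2374681 ≡ 2074 (mod 3337)
3^128 ≡ 2074^2 = 4301476 ≡ 83 (mod 3337)
3^256 ≡ 83^2 = 6889 ≡ 215 (mod 3337)
3^512 ≡ 215^2 = 46225 ≡ 2844 (mod 3337)
3^1024 ≡ 2844^2 = 8088336 ≡ 2785 (mod 3337)
3^2048 ≡ 2785^2 = 7756225 ≡ 1037 (mod 3337)
3336 = 2048 + 1024 + 256 + 8 in binary powers of 2.
So 3^3336 ≡ 1037 · 2785 · 215 · 3224 ≡ 144 (mod 3337).
Since 144 ≠ 1, base 3 is a Fermat witness: 3337 is composite.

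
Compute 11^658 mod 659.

1

11^1 ≡ 11 (mod 659)
11^2 ≡ 11^2 = 121 ≡ 121 (mod 659)
11^4 ≡ 121^2 = 14641 ≡ 143 (mod 659)
11^8 ≡ 143^2 = 20449 ≡ 20 (mod 659)
11^16 ≡ 20^2 = 400 ≡ 400 (mod 659)
11^32 ≡ 400^2 = 160000 ≡ 522 (mod 659)
11^64 ≡ 522^2 = 272484 ≡ 317 (mod 659)
11^128 ≡ 317^2 = 100489 ≡ 321 (mod 659)
11^256 ≡ 321^2 = 103041 ≡ 237 (mod 659)
11^512 ≡ 237^2 = 56169 ≡ 154 (mod 659)
658 = 512 + 128 + 16 + 2 in binary powers of 2.
So 11^658 ≡ 154 · 321 · 400 · 121 ≡ 1 (mod 659).
Since the result is 1, base 11 gives no evidence that 659 is composite.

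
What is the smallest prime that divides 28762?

28762 is even: 2 divides it.

2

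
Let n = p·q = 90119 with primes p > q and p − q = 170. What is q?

Since p = q + 170, we have 90119 = q(q + 170), so q² + 170q − 90119 = 0.
Discriminant: 170² + 4·90119 = 28900 + 360476 = 389376; √389376 = 624.
q = (−170 + 624)/2 = 227, and p = q + 170 = 397.
Check: 227 · 397 = 90119.

227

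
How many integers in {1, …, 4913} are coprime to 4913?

Factor: 4913 = 17^3.
φ(4913) = 17^2·(17−1) = 4624.

4624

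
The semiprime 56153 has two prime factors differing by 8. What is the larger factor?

241

Since p = q + 8, we have 56153 = q(q + 8), so q² + 8q − 56153 = 0.
Discriminant: 8² + 4·56153 = 64 + 224612 = 224676; √224676 = 474.
q = (−8 + 474)/2 = 233, and p = q + 8 = 241.
Check: 233 · 241 = 56153.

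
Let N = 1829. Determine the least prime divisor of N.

31

1829 is odd.
Digit sum 20, not divisible by 3.
Ends in 9: not divisible by 5.
7: 1829 = 7·261 + 2
11: 1829 = 11·166 + 3
13: 1829 = 13·140 + 9
17: 1829 = 17·107 + 10
19: 1829 = 19·96 + 5
23: 1829 = 23·79 + 12
29: 1829 = 29·63 + 2
31: 1829 = 31·59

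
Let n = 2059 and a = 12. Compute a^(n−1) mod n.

12^1 ≡ 12 (mod 2059)
12^2 ≡ 12^2 = 144 ≡ 144 (mod 2059)
12^4 ≡ 144^2 = 20736 ≡ 146 (mod 2059)
12^8 ≡ 146^2 = 21316 ≡ 726 (mod 2059)
12^16 ≡ 726^2 = 527076 ≡ 2031 (mod 2059)
12^32 ≡ 2031^2 = 4124961 ≡ 784 (mod 2059)
12^64 ≡ 784^2 = 614656 ≡ 1074 (mod 2059)
12^128 ≡ 1074^2 = 1153476 ≡ 436 (mod 2059)
12^256 ≡ 436^2 = 190096 ≡ 668 (mod 2059)
12^512 ≡ 668^2 = 446224 ≡ 1480 (mod 2059)
12^1024 ≡ 1480^2 = 2190400 ≡ 1683 (mod 2059)
12^2048 ≡ 1683^2 = 2832489 ≡ 1364 (mod 2059)
2058 = 2048 + 8 + 2 in binary powers of 2.
So 12^2058 ≡ 1364 · 726 · 144 ≡ 1971 (mod 2059).
Since 1971 ≠ 1, base 12 is a Fermat witness: 2059 is composite.

1971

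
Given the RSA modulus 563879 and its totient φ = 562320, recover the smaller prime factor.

569

φ(n) = (p−1)(q−1) = n − (p+q) + 1, so p + q = 563879 − 562320 + 1 = 1560.
p and q are the roots of t² − 1560t + 563879 = 0.
Discriminant: 1560² − 4·563879 = 2433600 − 2255516 = 178084; √178084 = 422.
q = (1560 − 422)/2 = 569, p = (1560 + 422)/2 = 991.
Check: 569 · 991 = 563879.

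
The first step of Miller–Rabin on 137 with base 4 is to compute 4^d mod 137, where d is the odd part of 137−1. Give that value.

137 − 1 = 136 = 2^3 · 17, so d = 17.
4^1 ≡ 4 (mod 137)
4^2 ≡ 4^2 = 16 ≡ 16 (mod 137)
4^4 ≡ 16^2 = 256 ≡ 119 (mod 137)
4^8 ≡ 119^2 = 14161 ≡ 50 (mod 137)
4^16 ≡ 50^2 = 2500 ≡ 34 (mod 137)
17 = 16 + 1 in binary powers of 2.
So 4^17 ≡ 34 · 4 ≡ 136 (mod 137).
Since 4^d ≡ 136 (mod 137), base 4 does not prove 137 composite.

136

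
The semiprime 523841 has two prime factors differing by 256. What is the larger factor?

Since p = q + 256, we have 523841 = q(q + 256), so q² + 256q − 523841 = 0.
Discriminant: 256² + 4·523841 = 65536 + 2095364 = 2160900; √2160900 = 1470.
q = (−256 + 1470)/2 = 607, and p = q + 256 = 863.
Check: 607 · 863 = 523841.

863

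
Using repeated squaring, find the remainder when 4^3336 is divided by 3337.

192

4^1 ≡ 4 (mod 3337)
4^2 ≡ 4^2 = 16 ≡ 16 (mod 3337)
4^4 ≡ 16^2 = 256 ≡ 256 (mod 3337)
4^8 ≡ 256^2 = 65536 ≡ 2133 (mod 3337)
4^16 ≡ 2133^2 = 4549689 ≡ 1358 (mod 3337)
4^32 ≡ 1358^2 = 1844164 ≡ 2140 (mod 3337)
4^64 ≡ 2140^2 = 4579600 ≡ 1236 (mod 3337)
4^128 ≡ 1236^2 = 1527696 ≡ 2687 (mod 3337)
4^256 ≡ 2687^2 = 7219969 ≡ 2038 (mod 3337)
4^512 ≡ 2038^2 = 4153444 ≡ 2216 (mod 3337)
4^1024 ≡ 2216^2 = 4910656 ≡ 1929 (mod 3337)
4^2048 ≡ 1929^2 = 3721041 ≡ 286 (mod 3337)
3336 = 2048 + 1024 + 256 + 8 in binary powers of 2.
So 4^3336 ≡ 286 · 1929 · 2038 · 2133 ≡ 192 (mod 3337).
Since 192 ≠ 1, base 4 is a Fermat witness: 3337 is composite.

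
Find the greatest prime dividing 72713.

89

72713 = 19 · 3827
3827 = 43 · 89
89 is prime.
So 72713 = 19 · 43 · 89; the largest prime factor is 89.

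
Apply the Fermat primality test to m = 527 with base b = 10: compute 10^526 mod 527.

10^1 ≡ 10 (mod 527)
10^2 ≡ 10^2 = 100 ≡ 100 (mod 527)
10^4 ≡ 100^2 = 10000 ≡ 514 (mod 527)
10^8 ≡ 514^2 = 264196 ≡ 169 (mod 527)
10^16 ≡ 169^2 = 28561 ≡ 103 (mod 527)
10^32 ≡ 103^2 = 10609 ≡ 69 (mod 527)
10^64 ≡ 69^2 = 4761 ≡ 18 (mod 527)
10^128 ≡ 18^2 = 324 ≡ 324 (mod 527)
10^256 ≡ 324^2 = 104976 ≡ 103 (mod 527)
10^512 ≡ 103^2 = 10609 ≡ 69 (mod 527)
526 = 512 + 8 + 4 + 2 in binary powers of 2.
So 10^526 ≡ 69 · 169 · 514 · 100 ≡ 382 (mod 527).
Since 382 ≠ 1, base 10 is a Fermat witness: 527 is composite.

382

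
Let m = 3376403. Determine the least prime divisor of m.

3376403 is odd.
Digit sum 26, not divisible by 3.
Ends in 3: not divisible by 5.
7: 3376403 = 7·482343 + 2
11: 3376403 = 11·306945 + 8
13: 3376403 = 13·259723 + 4
17: 3376403 = 17·198611 + 16
19: 3376403 = 19·177705 + 8
23: 3376403 = 23·146800 + 3
29: 3376403 = 29·116427 + 20
31: 3376403 = 31·108916 + 7
37: 3376403 = 37·91254 + 5
41: 3376403 = 41·82351 + 12
43: 3376403 = 43·78521

43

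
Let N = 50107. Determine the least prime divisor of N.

89

50107 is odd.
Digit sum 13, not divisible by 3.
Ends in 7: not divisible by 5.
7: 50107 = 7·7158 + 1
11: 50107 = 11·4555 + 2
13: 50107 = 13·3854 + 5
17: 50107 = 17·2947 + 8
19: 50107 = 19·2637 + 4
23: 50107 = 23·2178 + 13
29: 50107 = 29·1727 + 24
31: 50107 = 31·1616 + 11
37: 50107 = 37·1354 + 9
41: 50107 = 41·1222 + 5
43: 50107 = 43·1165 + 12
47: 50107 = 47·1066 + 5
53: 50107 = 53·945 + 22
59: 50107 = 59·849 + 16
61: 50107 = 61·821 + 26
67: 50107 = 67·747 + 58
71: 50107 = 71·705 + 52
73: 50107 = 73·686 + 29
79: 50107 = 79·634 + 21
83: 50107 = 83·603 + 58
89: 50107 = 89·563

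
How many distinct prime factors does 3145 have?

3

3145 = 5 · 629
629 = 17 · 37
3145 = 5 · 17 · 37, which has 3 distinct prime factors.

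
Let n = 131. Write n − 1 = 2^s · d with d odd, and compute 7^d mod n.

1

131 − 1 = 130 = 2^1 · 65, so d = 65.
7^1 ≡ 7 (mod 131)
7^2 ≡ 7^2 = 49 ≡ 49 (mod 131)
7^4 ≡ 49^2 = 2401 ≡ 43 (mod 131)
7^8 ≡ 43^2 = 1849 ≡ 15 (mod 131)
7^16 ≡ 15^2 = 225 ≡ 94 (mod 131)
7^32 ≡ 94^2 = 8836 ≡ 59 (mod 131)
7^64 ≡ 59^2 = 3481 ≡ 75 (mod 131)
65 = 64 + 1 in binary powers of 2.
So 7^65 ≡ 75 · 7 ≡ 1 (mod 131).
Since 7^d ≡ 1 (mod 131), base 7 does not prove 131 composite.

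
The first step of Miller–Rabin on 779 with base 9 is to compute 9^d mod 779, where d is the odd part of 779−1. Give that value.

779 − 1 = 778 = 2^1 · 389, so d = 389.
9^1 ≡ 9 (mod 779)
9^2 ≡ 9^2 = 81 ≡ 81 (mod 779)
9^4 ≡ 81^2 = 6561 ≡ 329 (mod 779)
9^8 ≡ 329^2 = 108241 ≡ 739 (mod 779)
9^16 ≡ 739^2 = 546121 ≡ 42 (mod 779)
9^32 ≡ 42^2 = 1764 ≡ 206 (mod 779)
9^64 ≡ 206^2 = 42436 ≡ 370 (mod 779)
9^128 ≡ 370^2 = 136900 ≡ 575 (mod 779)
9^256 ≡ 575^2 = 330625 ≡ 329 (mod 779)
389 = 256 + 128 + 4 + 1 in binary powers of 2.
So 9^389 ≡ 329 · 575 · 329 · 9 ≡ 214 (mod 779).
Squaring chain: 214; never reaches −1, so base 9 is a Miller–Rabin witness that 779 is composite.

214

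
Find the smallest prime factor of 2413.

2413 is odd.
Digit sum 10, not divisible by 3.
Ends in 3: not divisible by 5.
7: 2413 = 7·344 + 5
11: 2413 = 11·219 + 4
13: 2413 = 13·185 + 8
17: 2413 = 17·141 + 16
19: 2413 = 19·127

19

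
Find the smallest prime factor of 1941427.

37

1941427 is odd.
Digit sum 28, not divisible by 3.
Ends in 7: not divisible by 5.
7: 1941427 = 7·277346 + 5
11: 1941427 = 11·176493 + 4
13: 1941427 = 13·149340 + 7
17: 1941427 = 17·114201 + 10
19: 1941427 = 19·102180 + 7
23: 1941427 = 23·84409 + 20
29: 1941427 = 29·66945 + 22
31: 1941427 = 31·62626 + 21
37: 1941427 = 37·52471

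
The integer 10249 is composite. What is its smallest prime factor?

37

10249 is odd.
Digit sum 16, not divisible by 3.
Ends in 9: not divisible by 5.
7: 10249 = 7·1464 + 1
11: 10249 = 11·931 + 8
13: 10249 = 13·788 + 5
17: 10249 = 17·602 + 15
19: 10249 = 19·539 + 8
23: 10249 = 23·445 + 14
29: 10249 = 29·353 + 12
31: 10249 = 31·330 + 19
37: 10249 = 37·277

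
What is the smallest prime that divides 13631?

13631 is odd.
Digit sum 14, not divisible by 3.
Ends in 1: not divisible by 5.
7: 13631 = 7·1947 + 2
11: 13631 = 11·1239 + 2
13: 13631 = 13·1048 + 7
17: 13631 = 17·801 + 14
19: 13631 = 19·717 + 8
23: 13631 = 23·592 + 15
29: 13631 = 29·470 + 1
31: 13631 = 31·439 + 22
37: 13631 = 37·368 + 15
41: 13631 = 41·332 + 19
43: 13631 = 43·317

43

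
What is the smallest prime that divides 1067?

11

1067 is odd.
Digit sum 14, not divisible by 3.
Ends in 7: not divisible by 5.
7: 1067 = 7·152 + 3
11: 1067 = 11·97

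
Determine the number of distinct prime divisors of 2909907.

2909907 = 3^2 · 323323
323323 = 7 · 46189
46189 = 11 · 4199
4199 = 13 · 323
323 = 17 · 19
2909907 = 3^2 · 7 · 11 · 13 · 17 · 19, which has 6 distinct prime factors.

6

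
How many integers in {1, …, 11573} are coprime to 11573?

Factor: 11573 = 71 · 163.
φ(11573) = (71−1) · (163−1) = 70 · 162 = 11340.

11340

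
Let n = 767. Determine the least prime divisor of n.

13

767 is odd.
Digit sum 20, not divisible by 3.
Ends in 7: not divisible by 5.
7: 767 = 7·109 + 4
11: 767 = 11·69 + 8
13: 767 = 13·59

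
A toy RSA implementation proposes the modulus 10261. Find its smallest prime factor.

10261 is odd.
Digit sum 10, not divisible by 3.
Ends in 1: not divisible by 5.
7: 10261 = 7·1465 + 6
11: 10261 = 11·932 + 9
13: 10261 = 13·789 + 4
17: 10261 = 17·603 + 10
19: 10261 = 19·540 + 1
23: 10261 = 23·446 + 3
29: 10261 = 29·353 + 24
31: 10261 = 31·331

31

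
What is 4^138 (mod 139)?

1

4^1 ≡ 4 (mod 139)
4^2 ≡ 4^2 = 16 ≡ 16 (mod 139)
4^4 ≡ 16^2 = 256 ≡ 117 (mod 139)
4^8 ≡ 117^2 = 13689 ≡ 67 (mod 139)
4^16 ≡ 67^2 = 4489 ≡ 41 (mod 139)
4^32 ≡ 41^2 = 1681 ≡ 13 (mod 139)
4^64 ≡ 13^2 = 169 ≡ 30 (mod 139)
4^128 ≡ 30^2 = 900 ≡ 66 (mod 139)
138 = 128 + 8 + 2 in binary powers of 2.
So 4^138 ≡ 66 · 67 · 16 ≡ 1 (mod 139).
Since the result is 1, base 4 gives no evidence that 139 is composite.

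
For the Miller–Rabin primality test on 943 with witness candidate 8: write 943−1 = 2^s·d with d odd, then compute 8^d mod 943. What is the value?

943 − 1 = 942 = 2^1 · 471, so d = 471.
8^1 ≡ 8 (mod 943)
8^2 ≡ 8^2 = 64 ≡ 64 (mod 943)
8^4 ≡ 64^2 = 4096 ≡ 324 (mod 943)
8^8 ≡ 324^2 = 104976 ≡ 303 (mod 943)
8^16 ≡ 303^2 = 91809 ≡ 338 (mod 943)
8^32 ≡ 338^2 = 114244 ≡ 141 (mod 943)
8^64 ≡ 141^2 = 19881 ≡ 78 (mod 943)
8^128 ≡ 78^2 = 6084 ≡ 426 (mod 943)
8^256 ≡ 426^2 = 181476 ≡ 420 (mod 943)
471 = 256 + 128 + 64 + 16 + 4 + 2 + 1 in binary powers of 2.
So 8^471 ≡ 420 · 426 · 78 · 338 · 324 · 64 · 8 ≡ 607 (mod 943).
Squaring chain: 607; never reaches −1, so base 8 is a Miller–Rabin witness that 943 is composite.

607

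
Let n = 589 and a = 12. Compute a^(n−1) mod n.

12^1 ≡ 12 (mod 589)
12^2 ≡ 12^2 = 144 ≡ 144 (mod 589)
12^4 ≡ 144^2 = 20736 ≡ 121 (mod 589)
12^8 ≡ 121^2 = 14641 ≡ 505 (mod 589)
12^16 ≡ 505^2 = 255025 ≡ 577 (mod 589)
12^32 ≡ 577^2 = 332929 ≡ 144 (mod 589)
12^64 ≡ 144^2 = 20736 ≡ 121 (mod 589)
12^128 ≡ 121^2 = 14641 ≡ 505 (mod 589)
12^256 ≡ 505^2 = 255025 ≡ 577 (mod 589)
12^512 ≡ 577^2 = 332929 ≡ 144 (mod 589)
588 = 512 + 64 + 8 + 4 in binary powers of 2.
So 12^588 ≡ 144 · 121 · 505 · 121 ≡ 39 (mod 589).
Since 39 ≠ 1, base 12 is a Fermat witness: 589 is composite.

39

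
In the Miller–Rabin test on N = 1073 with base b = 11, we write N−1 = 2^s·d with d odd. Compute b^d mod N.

1073 − 1 = 1072 = 2^4 · 67, so d = 67.
11^1 ≡ 11 (mod 1073)
11^2 ≡ 11^2 = 121 ≡ 121 (mod 1073)
11^4 ≡ 121^2 = 14641 ≡ 692 (mod 1073)
11^8 ≡ 692^2 = 478864 ≡ 306 (mod 1073)
11^16 ≡ 306^2 = 93636 ≡ 285 (mod 1073)
11^32 ≡ 285^2 = 81225 ≡ 750 (mod 1073)
11^64 ≡ 750^2 = 562500 ≡ 248 (mod 1073)
67 = 64 + 2 + 1 in binary powers of 2.
So 11^67 ≡ 248 · 121 · 11 ≡ 677 (mod 1073).
Squaring chain: 677 → 158 → 285 → 750; never reaches −1, so base 11 is a Miller–Rabin witness that 1073 is composite.

677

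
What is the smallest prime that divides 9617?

9617 is odd.
Digit sum 23, not divisible by 3.
Ends in 7: not divisible by 5.
7: 9617 = 7·1373 + 6
11: 9617 = 11·874 + 3
13: 9617 = 13·739 + 10
17: 9617 = 17·565 + 12
19: 9617 = 19·506 + 3
23: 9617 = 23·418 + 3
29: 9617 = 29·331 + 18
31: 9617 = 31·310 + 7
37: 9617 = 37·259 + 34
41: 9617 = 41·234 + 23
43: 9617 = 43·223 + 28
47: 9617 = 47·204 + 29
53: 9617 = 53·181 + 24
59: 9617 = 59·163

59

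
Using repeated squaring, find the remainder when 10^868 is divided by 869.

10^1 ≡ 10 (mod 869)
10^2 ≡ 10^2 = 100 ≡ 100 (mod 869)
10^4 ≡ 100^2 = 10000 ≡ 441 (mod 869)
10^8 ≡ 441^2 = 194481 ≡ 694 (mod 869)
10^16 ≡ 694^2 = 481636 ≡ 210 (mod 869)
10^32 ≡ 210^2 = 44100 ≡ 650 (mod 869)
10^64 ≡ 650^2 = 422500 ≡ 166 (mod 869)
10^128 ≡ 166^2 = 27556 ≡ 617 (mod 869)
10^256 ≡ 617^2 = 380689 ≡ 67 (mod 869)
10^512 ≡ 67^2 = 4489 ≡ 144 (mod 869)
868 = 512 + 256 + 64 + 32 + 4 in binary powers of 2.
So 10^868 ≡ 144 · 67 · 166 · 650 · 441 ≡ 749 (mod 869).
Since 749 ≠ 1, base 10 is a Fermat witness: 869 is composite.

749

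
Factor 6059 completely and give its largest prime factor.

6059 = 73 · 83
83 is prime.
So 6059 = 73 · 83; the largest prime factor is 83.

83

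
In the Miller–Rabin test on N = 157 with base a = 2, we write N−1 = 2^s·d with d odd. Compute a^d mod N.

157 − 1 = 156 = 2^2 · 39, so d = 39.
2^1 ≡ 2 (mod 157)
2^2 ≡ 2^2 = 4 ≡ 4 (mod 157)
2^4 ≡ 4^2 = 16 ≡ 16 (mod 157)
2^8 ≡ 16^2 = 256 ≡ 99 (mod 157)
2^16 ≡ 99^2 = 9801 ≡ 67 (mod 157)
2^32 ≡ 67^2 = 4489 ≡ 93 (mod 157)
39 = 32 + 4 + 2 + 1 in binary powers of 2.
So 2^39 ≡ 93 · 16 · 4 · 2 ≡ 129 (mod 157).
Squaring chain: 129 → 156; reaches −1, so base 2 does not prove 157 composite.

129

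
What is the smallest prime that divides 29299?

83

29299 is odd.
Digit sum 31, not divisible by 3.
Ends in 9: not divisible by 5.
7: 29299 = 7·4185 + 4
11: 29299 = 11·2663 + 6
13: 29299 = 13·2253 + 10
17: 29299 = 17·1723 + 8
19: 29299 = 19·1542 + 1
23: 29299 = 23·1273 + 20
29: 29299 = 29·1010 + 9
31: 29299 = 31·945 + 4
37: 29299 = 37·791 + 32
41: 29299 = 41·714 + 25
43: 29299 = 43·681 + 16
47: 29299 = 47·623 + 18
53: 29299 = 53·552 + 43
59: 29299 = 59·496 + 35
61: 29299 = 61·480 + 19
67: 29299 = 67·437 + 20
71: 29299 = 71·412 + 47
73: 29299 = 73·401 + 26
79: 29299 = 79·370 + 69
83: 29299 = 83·353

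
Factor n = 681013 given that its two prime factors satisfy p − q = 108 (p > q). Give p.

881

Since p = q + 108, we have 681013 = q(q + 108), so q² + 108q − 681013 = 0.
Discriminant: 108² + 4·681013 = 11664 + 2724052 = 2735716; √2735716 = 1654.
q = (−108 + 1654)/2 = 773, and p = q + 108 = 881.
Check: 773 · 881 = 681013.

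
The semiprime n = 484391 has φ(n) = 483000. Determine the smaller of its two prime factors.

691

φ(n) = (p−1)(q−1) = n − (p+q) + 1, so p + q = 484391 − 483000 + 1 = 1392.
p and q are the roots of t² − 1392t + 484391 = 0.
Discriminant: 1392² − 4·484391 = 1937664 − 1937564 = 100; √100 = 10.
q = (1392 − 10)/2 = 691, p = (1392 + 10)/2 = 701.
Check: 691 · 701 = 484391.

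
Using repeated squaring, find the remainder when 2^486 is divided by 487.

1

2^1 ≡ 2 (mod 487)
2^2 ≡ 2^2 = 4 ≡ 4 (mod 487)
2^4 ≡ 4^2 = 16 ≡ 16 (mod 487)
2^8 ≡ 16^2 = 256 ≡ 256 (mod 487)
2^16 ≡ 256^2 = 65536 ≡ 278 (mod 487)
2^32 ≡ 278^2 = 77284 ≡ 338 (mod 487)
2^64 ≡ 338^2 = 114244 ≡ 286 (mod 487)
2^128 ≡ 286^2 = 81796 ≡ 467 (mod 487)
2^256 ≡ 467^2 = 218089 ≡ 400 (mod 487)
486 = 256 + 128 + 64 + 32 + 4 + 2 in binary powers of 2.
So 2^486 ≡ 400 · 467 · 286 · 338 · 16 · 4 ≡ 1 (mod 487).
Since the result is 1, base 2 gives no evidence that 487 is composite.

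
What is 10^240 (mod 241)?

1

10^1 ≡ 10 (mod 241)
10^2 ≡ 10^2 = 100 ≡ 100 (mod 241)
10^4 ≡ 100^2 = 10000 ≡ 119 (mod 241)
10^8 ≡ 119^2 = 14161 ≡ 183 (mod 241)
10^16 ≡ 183^2 = 33489 ≡ 231 (mod 241)
10^32 ≡ 231^2 = 53361 ≡ 100 (mod 241)
10^64 ≡ 100^2 = 10000 ≡ 119 (mod 241)
10^128 ≡ 119^2 = 14161 ≡ 183 (mod 241)
240 = 128 + 64 + 32 + 16 in binary powers of 2.
So 10^240 ≡ 183 · 119 · 100 · 231 ≡ 1 (mod 241).
Since the result is 1, base 10 gives no evidence that 241 is composite.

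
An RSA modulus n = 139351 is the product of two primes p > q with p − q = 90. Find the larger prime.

Since p = q + 90, we have 139351 = q(q + 90), so q² + 90q − 139351 = 0.
Discriminant: 90² + 4·139351 = 8100 + 557404 = 565504; √565504 = 752.
q = (−90 + 752)/2 = 331, and p = q + 90 = 421.
Check: 331 · 421 = 139351.

421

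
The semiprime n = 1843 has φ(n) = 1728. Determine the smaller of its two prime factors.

19

φ(n) = (p−1)(q−1) = n − (p+q) + 1, so p + q = 1843 − 1728 + 1 = 116.
p and q are the roots of t² − 116t + 1843 = 0.
Discriminant: 116² − 4·1843 = 13456 − 7372 = 6084; √6084 = 78.
q = (116 − 78)/2 = 19, p = (116 + 78)/2 = 97.
Check: 19 · 97 = 1843.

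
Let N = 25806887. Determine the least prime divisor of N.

73

25806887 is odd.
Digit sum 44, not divisible by 3.
Ends in 7: not divisible by 5.
7: 25806887 = 7·3686698 + 1
11: 25806887 = 11·2346080 + 7
13: 25806887 = 13·1985145 + 2
17: 25806887 = 17·1518052 + 3
19: 25806887 = 19·1358257 + 4
23: 25806887 = 23·1122038 + 13
29: 25806887 = 29·889892 + 19
31: 25806887 = 31·832480 + 7
37: 25806887 = 37·697483 + 16
41: 25806887 = 41·629436 + 11
43: 25806887 = 43·600160 + 7
47: 25806887 = 47·549082 + 33
53: 25806887 = 53·486922 + 21
59: 25806887 = 59·437404 + 51
61: 25806887 = 61·423063 + 44
67: 25806887 = 67·385177 + 28
71: 25806887 = 71·363477 + 20
73: 25806887 = 73·353519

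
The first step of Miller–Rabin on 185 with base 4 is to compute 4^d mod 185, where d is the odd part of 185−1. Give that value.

185 − 1 = 184 = 2^3 · 23, so d = 23.
4^1 ≡ 4 (mod 185)
4^2 ≡ 4^2 = 16 ≡ 16 (mod 185)
4^4 ≡ 16^2 = 256 ≡ 71 (mod 185)
4^8 ≡ 71^2 = 5041 ≡ 46 (mod 185)
4^16 ≡ 46^2 = 2116 ≡ 81 (mod 185)
23 = 16 + 4 + 2 + 1 in binary powers of 2.
So 4^23 ≡ 81 · 71 · 16 · 4 ≡ 99 (mod 185).
Squaring chain: 99 → 181 → 16; never reaches −1, so base 4 is a Miller–Rabin witness that 185 is composite.

99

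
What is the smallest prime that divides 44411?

89

44411 is odd.
Digit sum 14, not divisible by 3.
Ends in 1: not divisible by 5.
7: 44411 = 7·6344 + 3
11: 44411 = 11·4037 + 4
13: 44411 = 13·3416 + 3
17: 44411 = 17·2612 + 7
19: 44411 = 19·2337 + 8
23: 44411 = 23·1930 + 21
29: 44411 = 29·1531 + 12
31: 44411 = 31·1432 + 19
37: 44411 = 37·1200 + 11
41: 44411 = 41·1083 + 8
43: 44411 = 43·1032 + 35
47: 44411 = 47·944 + 43
53: 44411 = 53·837 + 50
59: 44411 = 59·752 + 43
61: 44411 = 61·728 + 3
67: 44411 = 67·662 + 57
71: 44411 = 71·625 + 36
73: 44411 = 73·608 + 27
79: 44411 = 79·562 + 13
83: 44411 = 83·535 + 6
89: 44411 = 89·499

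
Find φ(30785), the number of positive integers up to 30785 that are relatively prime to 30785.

23920

Factor: 30785 = 5 · 47 · 131.
φ(30785) = (5−1) · (47−1) · (131−1) = 4 · 46 · 130 = 23920.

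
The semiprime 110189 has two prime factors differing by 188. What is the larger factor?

439

Since p = q + 188, we have 110189 = q(q + 188), so q² + 188q − 110189 = 0.
Discriminant: 188² + 4·110189 = 35344 + 440756 = 476100; √476100 = 690.
q = (−188 + 690)/2 = 251, and p = q + 188 = 439.
Check: 251 · 439 = 110189.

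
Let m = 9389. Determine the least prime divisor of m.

9389 is odd.
Digit sum 29, not divisible by 3.
Ends in 9: not divisible by 5.
7: 9389 = 7·1341 + 2
11: 9389 = 11·853 + 6
13: 9389 = 13·722 + 3
17: 9389 = 17·552 + 5
19: 9389 = 19·494 + 3
23: 9389 = 23·408 + 5
29: 9389 = 29·323 + 22
31: 9389 = 31·302 + 27
37: 9389 = 37·253 + 28
41: 9389 = 41·229

41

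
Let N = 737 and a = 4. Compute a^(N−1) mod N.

26

4^1 ≡ 4 (mod 737)
4^2 ≡ 4^2 = 16 ≡ 16 (mod 737)
4^4 ≡ 16^2 = 256 ≡ 256 (mod 737)
4^8 ≡ 256^2 = 65536 ≡ 680 (mod 737)
4^16 ≡ 680^2 = 462400 ≡ 301 (mod 737)
4^32 ≡ 301^2 = 90601 ≡ 687 (mod 737)
4^64 ≡ 687^2 = 471969 ≡ 289 (mod 737)
4^128 ≡ 289^2 = 83521 ≡ 240 (mod 737)
4^256 ≡ 240^2 = 57600 ≡ 114 (mod 737)
4^512 ≡ 114^2 = 12996 ≡ 467 (mod 737)
736 = 512 + 128 + 64 + 32 in binary powers of 2.
So 4^736 ≡ 467 · 240 · 289 · 687 ≡ 26 (mod 737).
Since 26 ≠ 1, base 4 is a Fermat witness: 737 is composite.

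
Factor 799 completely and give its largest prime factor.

47

799 = 17 · 47
47 is prime.
So 799 = 17 · 47; the largest prime factor is 47.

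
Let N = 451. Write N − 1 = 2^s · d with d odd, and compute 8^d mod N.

296

451 − 1 = 450 = 2^1 · 225, so d = 225.
8^1 ≡ 8 (mod 451)
8^2 ≡ 8^2 = 64 ≡ 64 (mod 451)
8^4 ≡ 64^2 = 4096 ≡ 37 (mod 451)
8^8 ≡ 37^2 = 1369 ≡ 16 (mod 451)
8^16 ≡ 16^2 = 256 ≡ 256 (mod 451)
8^32 ≡ 256^2 = 65536 ≡ 141 (mod 451)
8^64 ≡ 141^2 = 19881 ≡ 37 (mod 451)
8^128 ≡ 37^2 = 1369 ≡ 16 (mod 451)
225 = 128 + 64 + 32 + 1 in binary powers of 2.
So 8^225 ≡ 16 · 37 · 141 · 8 ≡ 296 (mod 451).
Squaring chain: 296; never reaches −1, so base 8 is a Miller–Rabin witness that 451 is composite.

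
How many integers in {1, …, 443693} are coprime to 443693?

418000

Factor: 443693 = 23 · 101 · 191.
φ(443693) = (23−1) · (101−1) · (191−1) = 22 · 100 · 190 = 418000.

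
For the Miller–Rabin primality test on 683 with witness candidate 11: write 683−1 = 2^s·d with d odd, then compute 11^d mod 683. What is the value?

683 − 1 = 682 = 2^1 · 341, so d = 341.
11^1 ≡ 11 (mod 683)
11^2 ≡ 11^2 = 121 ≡ 121 (mod 683)
11^4 ≡ 121^2 = 14641 ≡ 298 (mod 683)
11^8 ≡ 298^2 = 88804 ≡ 14 (mod 683)
11^16 ≡ 14^2 = 196 ≡ 196 (mod 683)
11^32 ≡ 196^2 = 38416 ≡ 168 (mod 683)
11^64 ≡ 168^2 = 28224 ≡ 221 (mod 683)
11^128 ≡ 221^2 = 48841 ≡ 348 (mod 683)
11^256 ≡ 348^2 = 121104 ≡ 213 (mod 683)
341 = 256 + 64 + 16 + 4 + 1 in binary powers of 2.
So 11^341 ≡ 213 · 221 · 196 · 298 · 11 ≡ 682 (mod 683).
Since 11^d ≡ 682 (mod 683), base 11 does not prove 683 composite.

682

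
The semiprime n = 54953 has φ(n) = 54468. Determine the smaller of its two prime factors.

179

φ(n) = (p−1)(q−1) = n − (p+q) + 1, so p + q = 54953 − 54468 + 1 = 486.
p and q are the roots of t² − 486t + 54953 = 0.
Discriminant: 486² − 4·54953 = 236196 − 219812 = 16384; √16384 = 128.
q = (486 − 128)/2 = 179, p = (486 + 128)/2 = 307.
Check: 179 · 307 = 54953.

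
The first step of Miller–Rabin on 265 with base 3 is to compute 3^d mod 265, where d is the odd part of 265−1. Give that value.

198

265 − 1 = 264 = 2^3 · 33, so d = 33.
3^1 ≡ 3 (mod 265)
3^2 ≡ 3^2 = 9 ≡ 9 (mod 265)
3^4 ≡ 9^2 = 81 ≡ 81 (mod 265)
3^8 ≡ 81^2 = 6561 ≡ 201 (mod 265)
3^16 ≡ 201^2 = 40401 ≡ 121 (mod 265)
3^32 ≡ 121^2 = 14641 ≡ 66 (mod 265)
33 = 32 + 1 in binary powers of 2.
So 3^33 ≡ 66 · 3 ≡ 198 (mod 265).
Squaring chain: 198 → 249 → 256; never reaches −1, so base 3 is a Miller–Rabin witness that 265 is composite.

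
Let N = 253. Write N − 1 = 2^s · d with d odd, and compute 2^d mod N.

118

253 − 1 = 252 = 2^2 · 63, so d = 63.
2^1 ≡ 2 (mod 253)
2^2 ≡ 2^2 = 4 ≡ 4 (mod 253)
2^4 ≡ 4^2 = 16 ≡ 16 (mod 253)
2^8 ≡ 16^2 = 256 ≡ 3 (mod 253)
2^16 ≡ 3^2 = 9 ≡ 9 (mod 253)
2^32 ≡ 9^2 = 81 ≡ 81 (mod 253)
63 = 32 + 16 + 8 + 4 + 2 + 1 in binary powers of 2.
So 2^63 ≡ 81 · 9 · 3 · 16 · 4 · 2 ≡ 118 (mod 253).
Squaring chain: 118 → 9; never reaches −1, so base 2 is a Miller–Rabin witness that 253 is composite.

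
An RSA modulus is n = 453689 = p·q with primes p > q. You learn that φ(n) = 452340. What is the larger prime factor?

719

φ(n) = (p−1)(q−1) = n − (p+q) + 1, so p + q = 453689 − 452340 + 1 = 1350.
p and q are the roots of t² − 1350t + 453689 = 0.
Discriminant: 1350² − 4·453689 = 1822500 − 1814756 = 7744; √7744 = 88.
q = (1350 − 88)/2 = 631, p = (1350 + 88)/2 = 719.
Check: 631 · 719 = 453689.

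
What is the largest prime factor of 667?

29

667 = 23 · 29
29 is prime.
So 667 = 23 · 29; the largest prime factor is 29.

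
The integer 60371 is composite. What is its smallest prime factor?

73

60371 is odd.
Digit sum 17, not divisible by 3.
Ends in 1: not divisible by 5.
7: 60371 = 7·8624 + 3
11: 60371 = 11·5488 + 3
13: 60371 = 13·4643 + 12
17: 60371 = 17·3551 + 4
19: 60371 = 19·3177 + 8
23: 60371 = 23·2624 + 19
29: 60371 = 29·2081 + 22
31: 60371 = 31·1947 + 14
37: 60371 = 37·1631 + 24
41: 60371 = 41·1472 + 19
43: 60371 = 43·1403 + 42
47: 60371 = 47·1284 + 23
53: 60371 = 53·1139 + 4
59: 60371 = 59·1023 + 14
61: 60371 = 61·989 + 42
67: 60371 = 67·901 + 4
71: 60371 = 71·850 + 21
73: 60371 = 73·827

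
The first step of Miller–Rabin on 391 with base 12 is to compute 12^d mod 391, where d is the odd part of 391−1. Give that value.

215

391 − 1 = 390 = 2^1 · 195, so d = 195.
12^1 ≡ 12 (mod 391)
12^2 ≡ 12^2 = 144 ≡ 144 (mod 391)
12^4 ≡ 144^2 = 20736 ≡ 13 (mod 391)
12^8 ≡ 13^2 = 169 ≡ 169 (mod 391)
12^16 ≡ 169^2 = 28561 ≡ 18 (mod 391)
12^32 ≡ 18^2 = 324 ≡ 324 (mod 391)
12^64 ≡ 324^2 = 104976 ≡ 188 (mod 391)
12^128 ≡ 188^2 = 35344 ≡ 154 (mod 391)
195 = 128 + 64 + 2 + 1 in binary powers of 2.
So 12^195 ≡ 154 · 188 · 144 · 12 ≡ 215 (mod 391).
Squaring chain: 215; never reaches −1, so base 12 is a Miller–Rabin witness that 391 is composite.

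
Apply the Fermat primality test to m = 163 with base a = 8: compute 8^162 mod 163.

1

8^1 ≡ 8 (mod 163)
8^2 ≡ 8^2 = 64 ≡ 64 (mod 163)
8^4 ≡ 64^2 = 4096 ≡ 21 (mod 163)
8^8 ≡ 21^2 = 441 ≡ 115 (mod 163)
8^16 ≡ 115^2 = 13225 ≡ 22 (mod 163)
8^32 ≡ 22^2 = 484 ≡ 158 (mod 163)
8^64 ≡ 158^2 = 24964 ≡ 25 (mod 163)
8^128 ≡ 25^2 = 625 ≡ 136 (mod 163)
162 = 128 + 32 + 2 in binary powers of 2.
So 8^162 ≡ 136 · 158 · 64 ≡ 1 (mod 163).
Since the result is 1, base 8 gives no evidence that 163 is composite.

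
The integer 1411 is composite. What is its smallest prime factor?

17

1411 is odd.
Digit sum 7, not divisible by 3.
Ends in 1: not divisible by 5.
7: 1411 = 7·201 + 4
11: 1411 = 11·128 + 3
13: 1411 = 13·108 + 7
17: 1411 = 17·83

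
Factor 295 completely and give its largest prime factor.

59

295 = 5 · 59
59 is prime.
So 295 = 5 · 59; the largest prime factor is 59.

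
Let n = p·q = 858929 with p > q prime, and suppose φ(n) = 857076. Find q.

907

φ(n) = (p−1)(q−1) = n − (p+q) + 1, so p + q = 858929 − 857076 + 1 = 1854.
p and q are the roots of t² − 1854t + 858929 = 0.
Discriminant: 1854² − 4·858929 = 3437316 − 3435716 = 1600; √1600 = 40.
q = (1854 − 40)/2 = 907, p = (1854 + 40)/2 = 947.
Check: 907 · 947 = 858929.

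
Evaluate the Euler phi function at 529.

506

Factor: 529 = 23^2.
φ(529) = 23^1·(23−1) = 506.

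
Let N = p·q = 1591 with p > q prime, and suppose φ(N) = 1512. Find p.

43

φ(n) = (p−1)(q−1) = n − (p+q) + 1, so p + q = 1591 − 1512 + 1 = 80.
p and q are the roots of t² − 80t + 1591 = 0.
Discriminant: 80² − 4·1591 = 6400 − 6364 = 36; √36 = 6.
q = (80 − 6)/2 = 37, p = (80 + 6)/2 = 43.
Check: 37 · 43 = 1591.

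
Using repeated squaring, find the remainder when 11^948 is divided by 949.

885

11^1 ≡ 11 (mod 949)
11^2 ≡ 11^2 = 121 ≡ 121 (mod 949)
11^4 ≡ 121^2 = 14641 ≡ 406 (mod 949)
11^8 ≡ 406^2 = 164836 ≡ 659 (mod 949)
11^16 ≡ 659^2 = 434281 ≡ 588 (mod 949)
11^32 ≡ 588^2 = 345744 ≡ 308 (mod 949)
11^64 ≡ 308^2 = 94864 ≡ 913 (mod 949)
11^128 ≡ 913^2 = 833569 ≡ 347 (mod 949)
11^256 ≡ 347^2 = 120409 ≡ 835 (mod 949)
11^512 ≡ 835^2 = 697225 ≡ 659 (mod 949)
948 = 512 + 256 + 128 + 32 + 16 + 4 in binary powers of 2.
So 11^948 ≡ 659 · 835 · 347 · 308 · 588 · 406 ≡ 885 (mod 949).
Since 885 ≠ 1, base 11 is a Fermat witness: 949 is composite.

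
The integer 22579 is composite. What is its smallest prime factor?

67

22579 is odd.
Digit sum 25, not divisible by 3.
Ends in 9: not divisible by 5.
7: 22579 = 7·3225 + 4
11: 22579 = 11·2052 + 7
13: 22579 = 13·1736 + 11
17: 22579 = 17·1328 + 3
19: 22579 = 19·1188 + 7
23: 22579 = 23·981 + 16
29: 22579 = 29·778 + 17
31: 22579 = 31·728 + 11
37: 22579 = 37·610 + 9
41: 22579 = 41·550 + 29
43: 22579 = 43·525 + 4
47: 22579 = 47·480 + 19
53: 22579 = 53·426 + 1
59: 22579 = 59·382 + 41
61: 22579 = 61·370 + 9
67: 22579 = 67·337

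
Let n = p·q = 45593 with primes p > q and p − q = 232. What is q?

Since p = q + 232, we have 45593 = q(q + 232), so q² + 232q − 45593 = 0.
Discriminant: 232² + 4·45593 = 53824 + 182372 = 236196; √236196 = 486.
q = (−232 + 486)/2 = 127, and p = q + 232 = 359.
Check: 127 · 359 = 45593.

127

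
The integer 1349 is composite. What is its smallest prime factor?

19

1349 is odd.
Digit sum 17, not divisible by 3.
Ends in 9: not divisible by 5.
7: 1349 = 7·192 + 5
11: 1349 = 11·122 + 7
13: 1349 = 13·103 + 10
17: 1349 = 17·79 + 6
19: 1349 = 19·71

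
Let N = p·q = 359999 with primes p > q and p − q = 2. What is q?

Since p = q + 2, we have 359999 = q(q + 2), so q² + 2q − 359999 = 0.
Discriminant: 2² + 4·359999 = 4 + 1439996 = 1440000; √1440000 = 1200.
q = (−2 + 1200)/2 = 599, and p = q + 2 = 601.
Check: 599 · 601 = 359999.

599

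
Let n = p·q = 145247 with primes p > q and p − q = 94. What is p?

431

Since p = q + 94, we have 145247 = q(q + 94), so q² + 94q − 145247 = 0.
Discriminant: 94² + 4·145247 = 8836 + 580988 = 589824; √589824 = 768.
q = (−94 + 768)/2 = 337, and p = q + 94 = 431.
Check: 337 · 431 = 145247.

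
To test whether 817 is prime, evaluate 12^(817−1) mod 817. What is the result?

704

12^1 ≡ 12 (mod 817)
12^2 ≡ 12^2 = 144 ≡ 144 (mod 817)
12^4 ≡ 144^2 = 20736 ≡ 311 (mod 817)
12^8 ≡ 311^2 = 96721 ≡ 315 (mod 817)
12^16 ≡ 315^2 = 99225 ≡ 368 (mod 817)
12^32 ≡ 368^2 = 135424 ≡ 619 (mod 817)
12^64 ≡ 619^2 = 383161 ≡ 805 (mod 817)
12^128 ≡ 805^2 = 648025 ≡ 144 (mod 817)
12^256 ≡ 144^2 = 20736 ≡ 311 (mod 817)
12^512 ≡ 311^2 = 96721 ≡ 315 (mod 817)
816 = 512 + 256 + 32 + 16 in binary powers of 2.
So 12^816 ≡ 315 · 311 · 619 · 368 ≡ 704 (mod 817).
Since 704 ≠ 1, base 12 is a Fermat witness: 817 is composite.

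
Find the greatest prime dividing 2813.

97

2813 = 29 · 97
97 is prime.
So 2813 = 29 · 97; the largest prime factor is 97.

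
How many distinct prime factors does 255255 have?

255255 = 3 · 85085
85085 = 5 · 17017
17017 = 7 · 2431
2431 = 11 · 221
221 = 13 · 17
255255 = 3 · 5 · 7 · 11 · 13 · 17, which has 6 distinct prime factors.

6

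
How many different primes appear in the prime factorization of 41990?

41990 = 2 · 20995
20995 = 5 · 4199
4199 = 13 · 323
323 = 17 · 19
41990 = 2 · 5 · 13 · 17 · 19, which has 5 distinct prime factors.

5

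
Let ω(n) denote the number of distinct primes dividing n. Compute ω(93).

93 = 3 · 31
93 = 3 · 31, which has 2 distinct prime factors.

2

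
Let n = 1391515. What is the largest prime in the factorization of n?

1391515 = 5 · 278303
278303 = 53 · 5251
5251 = 59 · 89
89 is prime.
So 1391515 = 5 · 53 · 59 · 89; the largest prime factor is 89.

89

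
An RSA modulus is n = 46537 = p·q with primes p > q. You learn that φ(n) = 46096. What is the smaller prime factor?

173

φ(n) = (p−1)(q−1) = n − (p+q) + 1, so p + q = 46537 − 46096 + 1 = 442.
p and q are the roots of t² − 442t + 46537 = 0.
Discriminant: 442² − 4·46537 = 195364 − 186148 = 9216; √9216 = 96.
q = (442 − 96)/2 = 173, p = (442 + 96)/2 = 269.
Check: 173 · 269 = 46537.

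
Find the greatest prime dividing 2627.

71

2627 = 37 · 71
71 is prime.
So 2627 = 37 · 71; the largest prime factor is 71.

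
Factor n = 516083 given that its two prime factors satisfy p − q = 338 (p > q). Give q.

569

Since p = q + 338, we have 516083 = q(q + 338), so q² + 338q − 516083 = 0.
Discriminant: 338² + 4·516083 = 114244 + 2064332 = 2178576; √2178576 = 1476.
q = (−338 + 1476)/2 = 569, and p = q + 338 = 907.
Check: 569 · 907 = 516083.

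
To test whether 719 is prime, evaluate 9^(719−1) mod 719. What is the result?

1

9^1 ≡ 9 (mod 719)
9^2 ≡ 9^2 = 81 ≡ 81 (mod 719)
9^4 ≡ 81^2 = 6561 ≡ 90 (mod 719)
9^8 ≡ 90^2 = 8100 ≡ 191 (mod 719)
9^16 ≡ 191^2 = 36481 ≡ 531 (mod 719)
9^32 ≡ 531^2 = 281961 ≡ 113 (mod 719)
9^64 ≡ 113^2 = 12769 ≡ 546 (mod 719)
9^128 ≡ 546^2 = 298116 ≡ 450 (mod 719)
9^256 ≡ 450^2 = 202500 ≡ 461 (mod 719)
9^512 ≡ 461^2 = 212521 ≡ 416 (mod 719)
718 = 512 + 128 + 64 + 8 + 4 + 2 in binary powers of 2.
So 9^718 ≡ 416 · 450 · 546 · 191 · 90 · 81 ≡ 1 (mod 719).
Since the result is 1, base 9 gives no evidence that 719 is composite.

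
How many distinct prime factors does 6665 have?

6665 = 5 · 1333
1333 = 31 · 43
6665 = 5 · 31 · 43, which has 3 distinct prime factors.

3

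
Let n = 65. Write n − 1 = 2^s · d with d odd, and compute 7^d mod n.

65 − 1 = 64 = 2^6 · 1, so d = 1.
7^1 ≡ 7 (mod 65)
1 = 1 in binary powers of 2.
So 7^1 ≡ 7 ≡ 7 (mod 65).
Squaring chain: 7 → 49 → 61 → 16 → 61 → 16; never reaches −1, so base 7 is a Miller–Rabin witness that 65 is composite.

7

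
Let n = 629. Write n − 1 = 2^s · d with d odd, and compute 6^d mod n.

629 − 1 = 628 = 2^2 · 157, so d = 157.
6^1 ≡ 6 (mod 629)
6^2 ≡ 6^2 = 36 ≡ 36 (mod 629)
6^4 ≡ 36^2 = 1296 ≡ 38 (mod 629)
6^8 ≡ 38^2 = 1444 ≡ 186 (mod 629)
6^16 ≡ 186^2 = 34596 ≡ 1 (mod 629)
6^32 ≡ 1^2 = 1 ≡ 1 (mod 629)
6^64 ≡ 1^2 = 1 ≡ 1 (mod 629)
6^128 ≡ 1^2 = 1 ≡ 1 (mod 629)
157 = 128 + 16 + 8 + 4 + 1 in binary powers of 2.
So 6^157 ≡ 1 · 1 · 186 · 38 · 6 ≡ 265 (mod 629).
Squaring chain: 265 → 406; never reaches −1, so base 6 is a Miller–Rabin witness that 629 is composite.

265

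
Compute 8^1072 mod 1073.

803

8^1 ≡ 8 (mod 1073)
8^2 ≡ 8^2 = 64 ≡ 64 (mod 1073)
8^4 ≡ 64^2 = 4096 ≡ 877 (mod 1073)
8^8 ≡ 877^2 = 769129 ≡ 861 (mod 1073)
8^16 ≡ 861^2 = 741321 ≡ 951 (mod 1073)
8^32 ≡ 951^2 = 904401 ≡ 935 (mod 1073)
8^64 ≡ 935^2 = 874225 ≡ 803 (mod 1073)
8^128 ≡ 803^2 = 644809 ≡ 1009 (mod 1073)
8^256 ≡ 1009^2 = 1018081 ≡ 877 (mod 1073)
8^512 ≡ 877^2 = 769129 ≡ 861 (mod 1073)
8^1024 ≡ 861^2 = 741321 ≡ 951 (mod 1073)
1072 = 1024 + 32 + 16 in binary powers of 2.
So 8^1072 ≡ 951 · 935 · 951 ≡ 803 (mod 1073).
Since 803 ≠ 1, base 8 is a Fermat witness: 1073 is composite.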